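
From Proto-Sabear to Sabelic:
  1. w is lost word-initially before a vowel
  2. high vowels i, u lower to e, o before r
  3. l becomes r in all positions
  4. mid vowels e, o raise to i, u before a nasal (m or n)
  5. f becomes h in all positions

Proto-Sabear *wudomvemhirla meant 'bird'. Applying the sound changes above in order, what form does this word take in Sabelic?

Sabelic: *wudomvemhirla > udomvemhirla > udomvemherla > udomvemherra > udumvimherra  (by glide loss, pre-rhotic lowering, unconditioned shift, pre-nasal raising)

udumvimherra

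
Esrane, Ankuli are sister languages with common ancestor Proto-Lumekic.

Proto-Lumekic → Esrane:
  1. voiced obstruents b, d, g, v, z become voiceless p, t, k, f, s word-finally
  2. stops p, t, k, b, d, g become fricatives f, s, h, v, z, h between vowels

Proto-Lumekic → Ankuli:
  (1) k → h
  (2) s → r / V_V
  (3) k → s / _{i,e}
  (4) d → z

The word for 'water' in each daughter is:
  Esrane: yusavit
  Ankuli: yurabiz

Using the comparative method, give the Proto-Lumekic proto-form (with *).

*yusabid

Position 5: Esrane has v, Ankuli has b. Ankuli preserves b here (none of its changes turn any other segment into b), so the proto-segment is *b.
Position 3: Esrane has s, Ankuli has r. Taking the neighbouring segments as reconstructed: Esrane s could go back to *t or *s; Ankuli r could go back to *s or *r — the one source consistent with every daughter is *s.
Continuing position by position gives *yusabid; check it forward:
Esrane: *yusabid > yusabit > yusavit  (by final devoicing, intervocalic lenition)
Ankuli: *yusabid > yurabid > yurabiz  (by rhotacism, unconditioned shift)
*yusabid is the unique common source.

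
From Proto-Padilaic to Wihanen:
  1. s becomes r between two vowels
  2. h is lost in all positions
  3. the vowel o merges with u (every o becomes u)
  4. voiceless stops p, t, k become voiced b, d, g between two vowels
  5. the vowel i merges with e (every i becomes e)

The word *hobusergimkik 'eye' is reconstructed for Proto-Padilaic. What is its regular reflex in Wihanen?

uburergemkek

Wihanen: *hobusergimkik > hoburergimkik > oburergimkik > uburergimkik > uburergemkek  (by rhotacism, h-loss, vowel merger, vowel merger)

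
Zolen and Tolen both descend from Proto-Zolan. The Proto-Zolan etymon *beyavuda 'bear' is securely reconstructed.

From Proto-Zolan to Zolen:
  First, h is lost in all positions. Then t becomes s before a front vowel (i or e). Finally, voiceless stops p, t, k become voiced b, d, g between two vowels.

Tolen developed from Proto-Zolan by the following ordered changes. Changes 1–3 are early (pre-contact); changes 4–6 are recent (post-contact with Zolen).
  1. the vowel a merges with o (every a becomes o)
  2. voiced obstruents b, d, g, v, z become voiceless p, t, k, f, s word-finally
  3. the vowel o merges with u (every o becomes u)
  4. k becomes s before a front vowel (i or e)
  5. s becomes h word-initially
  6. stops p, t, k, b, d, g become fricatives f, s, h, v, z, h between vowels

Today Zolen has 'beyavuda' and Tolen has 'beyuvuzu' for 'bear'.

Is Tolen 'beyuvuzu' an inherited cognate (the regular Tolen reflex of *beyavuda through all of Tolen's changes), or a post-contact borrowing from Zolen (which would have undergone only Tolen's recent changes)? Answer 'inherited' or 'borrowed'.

inherited

If inherited, *beyavuda would pass through all of Tolen's changes:
Tolen: *beyavuda > beyovudo > beyuvudu > beyuvuzu  (by vowel merger, vowel merger, intervocalic lenition)
If borrowed from Zolen 'beyavuda' after the early changes, it would undergo only the recent ones:
  rule 4 (palatalisation): no change (beyavuda)
  rule 5 (debuccalisation): no change (beyavuda)
  rule 6 (intervocalic lenition): beyavuda → beyavuza
  ⇒ as a loan: beyavuza
Tolen 'beyuvuzu' matches the inherited outcome exactly, so it is an inherited cognate, not a loan.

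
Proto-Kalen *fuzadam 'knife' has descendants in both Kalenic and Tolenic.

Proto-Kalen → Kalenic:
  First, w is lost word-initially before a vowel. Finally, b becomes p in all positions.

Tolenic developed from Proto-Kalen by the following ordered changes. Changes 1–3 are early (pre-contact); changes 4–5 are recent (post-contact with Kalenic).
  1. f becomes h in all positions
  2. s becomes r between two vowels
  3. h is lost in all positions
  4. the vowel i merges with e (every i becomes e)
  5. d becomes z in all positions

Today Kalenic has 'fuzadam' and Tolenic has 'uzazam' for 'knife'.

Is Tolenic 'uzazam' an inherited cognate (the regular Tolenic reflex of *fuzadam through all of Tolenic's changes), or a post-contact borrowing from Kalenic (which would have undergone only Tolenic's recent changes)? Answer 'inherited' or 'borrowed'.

If inherited, *fuzadam would pass through all of Tolenic's changes:
Tolenic: *fuzadam
  fuzadam → huzadam   [unconditioned shift]
  huzadam (rule 2 does not apply)
  huzadam → uzadam   [h-loss]
  uzadam (rule 4 does not apply)
  uzadam → uzazam   [unconditioned shift]
  giving Tolenic uzazam.
If borrowed from Kalenic 'fuzadam' after the early changes, it would undergo only the recent ones:
  rule 4 (vowel merger): no change (fuzadam)
  rule 5 (unconditioned shift): fuzadam → fuzazam
  ⇒ as a loan: fuzazam
Tolenic 'uzazam' matches the inherited outcome exactly, so it is an inherited cognate, not a loan.

inherited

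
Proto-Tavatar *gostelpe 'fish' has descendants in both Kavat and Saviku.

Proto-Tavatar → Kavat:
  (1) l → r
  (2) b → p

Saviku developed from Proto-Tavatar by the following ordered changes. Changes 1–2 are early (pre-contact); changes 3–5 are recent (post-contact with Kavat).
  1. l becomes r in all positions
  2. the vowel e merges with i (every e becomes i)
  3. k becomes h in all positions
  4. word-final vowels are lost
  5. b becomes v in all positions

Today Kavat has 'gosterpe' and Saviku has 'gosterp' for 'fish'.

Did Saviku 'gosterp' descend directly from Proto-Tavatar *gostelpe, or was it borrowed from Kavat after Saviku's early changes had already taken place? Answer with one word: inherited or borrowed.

borrowed

If inherited, *gostelpe would pass through all of Saviku's changes:
Saviku: *gostelpe > gosterpe > gostirpi > gostirp  (by unconditioned shift, vowel merger, apocope)
If borrowed from Kavat 'gosterpe' after the early changes, it would undergo only the recent ones:
  rule 3 (unconditioned shift): no change (gosterpe)
  rule 4 (apocope): gosterpe → gosterp
  rule 5 (unconditioned shift): no change (gosterp)
  ⇒ as a loan: gosterp
Saviku 'gosterp' matches the loan outcome 'gosterp', not the inherited 'gostirp' — it skipped the early Saviku changes, so it was borrowed from Kavat.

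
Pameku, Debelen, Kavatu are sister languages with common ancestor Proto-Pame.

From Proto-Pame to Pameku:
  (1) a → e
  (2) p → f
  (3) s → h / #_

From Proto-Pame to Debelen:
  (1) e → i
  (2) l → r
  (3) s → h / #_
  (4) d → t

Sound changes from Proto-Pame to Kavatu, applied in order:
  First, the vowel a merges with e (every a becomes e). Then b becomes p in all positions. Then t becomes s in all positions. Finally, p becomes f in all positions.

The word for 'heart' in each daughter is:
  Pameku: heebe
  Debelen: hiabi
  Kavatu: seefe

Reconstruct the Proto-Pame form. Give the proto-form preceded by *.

Position 3: Pameku has e, Debelen has a, Kavatu has e. Debelen preserves a here (none of its changes turn any other segment into a), so the proto-segment is *a.
Position 1: Pameku has h, Debelen has h, Kavatu has s. Taking the neighbouring segments as reconstructed: Pameku h could go back to *s or *h; Debelen h could go back to *s or *h; Kavatu s could go back to *t or *s — the one source consistent with every daughter is *s.
Position 4: Pameku has b, Debelen has b, Kavatu has f. Pameku preserves b here (none of its changes turn any other segment into b), so the proto-segment is *b.
Verify the candidate proto-form against each daughter:
Pameku: start from *seabe.
  rule 1 (vowel merger): seabe → seebe
  rule 2: no change — seebe
  rule 3 (debuccalisation): seebe → heebe
  ⇒ Pameku heebe
Debelen: start from *seabe.
  rule 1 (vowel merger): seabe → siabi
  rule 2: no change — siabi
  rule 3 (debuccalisation): siabi → hiabi
  rule 4: no change — hiabi
  ⇒ Debelen hiabi
Kavatu: start from *seabe.
  rule 1 (vowel merger): seabe → seebe
  rule 2 (unconditioned shift): seebe → seepe
  rule 3: no change — seepe
  rule 4 (unconditioned shift): seepe → seefe
  ⇒ Kavatu seefe
*seabe is the unique common source.

*seabe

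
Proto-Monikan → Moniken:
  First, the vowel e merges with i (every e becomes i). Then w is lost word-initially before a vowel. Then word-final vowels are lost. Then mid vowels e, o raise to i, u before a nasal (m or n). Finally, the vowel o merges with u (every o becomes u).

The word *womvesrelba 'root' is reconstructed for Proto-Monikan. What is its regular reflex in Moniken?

Moniken: *womvesrelba
  womvesrelba → womvisrilba   [vowel merger]
  womvisrilba → omvisrilba   [glide loss]
  omvisrilba → omvisrilb   [apocope]
  omvisrilb → umvisrilb   [pre-nasal raising]
  umvisrilb (rule 5 does not apply)
  giving Moniken umvisrilb.

umvisrilb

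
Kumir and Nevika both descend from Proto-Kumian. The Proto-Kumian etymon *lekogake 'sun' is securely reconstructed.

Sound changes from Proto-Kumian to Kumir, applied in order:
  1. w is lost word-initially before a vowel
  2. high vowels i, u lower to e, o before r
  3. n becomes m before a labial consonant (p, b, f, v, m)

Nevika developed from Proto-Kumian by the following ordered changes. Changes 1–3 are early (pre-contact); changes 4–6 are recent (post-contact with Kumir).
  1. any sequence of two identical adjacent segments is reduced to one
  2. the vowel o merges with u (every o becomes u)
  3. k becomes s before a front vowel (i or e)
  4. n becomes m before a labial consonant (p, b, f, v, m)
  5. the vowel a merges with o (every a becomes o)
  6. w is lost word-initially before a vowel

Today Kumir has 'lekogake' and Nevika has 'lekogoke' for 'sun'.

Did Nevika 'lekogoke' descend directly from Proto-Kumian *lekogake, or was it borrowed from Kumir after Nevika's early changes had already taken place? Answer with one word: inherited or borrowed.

If inherited, *lekogake would pass through all of Nevika's changes:
Nevika: *lekogake
  lekogake (rule 1 does not apply)
  lekogake → lekugake   [vowel merger]
  lekugake → lekugase   [palatalisation]
  lekugase (rule 4 does not apply)
  lekugase → lekugose   [vowel merger]
  lekugose (rule 6 does not apply)
  giving Nevika lekugose.
If borrowed from Kumir 'lekogake' after the early changes, it would undergo only the recent ones:
  rule 4 (nasal place assimilation): no change (lekogake)
  rule 5 (vowel merger): lekogake → lekogoke
  rule 6 (glide loss): no change (lekogoke)
  ⇒ as a loan: lekogoke
Nevika 'lekogoke' matches the loan outcome 'lekogoke', not the inherited 'lekugose' — it skipped the early Nevika changes, so it was borrowed from Kumir.

borrowed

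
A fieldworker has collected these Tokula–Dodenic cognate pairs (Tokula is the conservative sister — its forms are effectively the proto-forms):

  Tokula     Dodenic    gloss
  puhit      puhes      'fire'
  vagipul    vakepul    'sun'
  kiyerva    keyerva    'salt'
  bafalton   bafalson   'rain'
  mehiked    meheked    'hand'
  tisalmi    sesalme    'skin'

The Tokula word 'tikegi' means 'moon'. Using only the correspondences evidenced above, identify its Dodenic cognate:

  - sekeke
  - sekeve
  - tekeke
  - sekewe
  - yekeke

sekeke

tisalmi ~ sesalme — Tokula t corresponds to Dodenic s word-initially before a front vowel.
puhit ~ puhes, kiyerva ~ keyerva — Tokula i corresponds to Dodenic e after a consonant, before a consonant other than r, m, n, p, b, f, v.
vagipul ~ vakepul — Tokula g corresponds to Dodenic k between vowels (before a front vowel).
tisalmi ~ sesalme — Tokula i corresponds to Dodenic e word-finally.
Applying these to Tokula 'tikegi':
  tikegi → sikegi   (t→s word-initially before a front vowel)
  sikegi → sekegi   (i→e after a consonant, before a consonant other than r, m, n, p, b, f, v)
  sekegi → sekeki   (g→k between vowels (before a front vowel))
  sekeki → sekeke   (i→e word-finally)
So the Dodenic cognate is 'sekeke'.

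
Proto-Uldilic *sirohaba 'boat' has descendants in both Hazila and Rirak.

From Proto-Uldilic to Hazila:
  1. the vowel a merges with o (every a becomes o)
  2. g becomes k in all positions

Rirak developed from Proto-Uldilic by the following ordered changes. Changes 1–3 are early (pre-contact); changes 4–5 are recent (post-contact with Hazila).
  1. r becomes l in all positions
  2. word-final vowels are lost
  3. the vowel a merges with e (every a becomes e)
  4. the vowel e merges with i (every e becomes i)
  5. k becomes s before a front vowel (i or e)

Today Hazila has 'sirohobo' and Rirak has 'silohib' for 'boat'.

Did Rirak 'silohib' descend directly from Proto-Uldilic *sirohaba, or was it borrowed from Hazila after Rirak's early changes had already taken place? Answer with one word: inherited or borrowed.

inherited

If inherited, *sirohaba would pass through all of Rirak's changes:
Rirak: *sirohaba > silohaba > silohab > siloheb > silohib  (by unconditioned shift, apocope, vowel merger, vowel merger)
If borrowed from Hazila 'sirohobo' after the early changes, it would undergo only the recent ones:
  rule 4 (vowel merger): no change (sirohobo)
  rule 5 (palatalisation): no change (sirohobo)
  ⇒ as a loan: sirohobo
Rirak 'silohib' matches the inherited outcome exactly, so it is an inherited cognate, not a loan.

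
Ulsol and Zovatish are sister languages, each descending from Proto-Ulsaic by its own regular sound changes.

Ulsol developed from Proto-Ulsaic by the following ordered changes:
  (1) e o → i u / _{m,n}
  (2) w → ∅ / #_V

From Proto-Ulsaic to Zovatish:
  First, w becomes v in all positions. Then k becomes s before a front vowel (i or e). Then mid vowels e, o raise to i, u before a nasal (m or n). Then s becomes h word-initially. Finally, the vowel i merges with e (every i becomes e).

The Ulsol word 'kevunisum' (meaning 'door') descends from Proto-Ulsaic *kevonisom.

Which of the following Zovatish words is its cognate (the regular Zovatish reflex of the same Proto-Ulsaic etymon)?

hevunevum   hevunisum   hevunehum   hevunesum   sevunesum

Zovatish: start from *kevonisom.
  rule 1: no change — kevonisom
  rule 2 (palatalisation): kevonisom → sevonisom
  rule 3 (pre-nasal raising): sevonisom → sevunisum
  rule 4 (debuccalisation): sevunisum → hevunisum
  rule 5 (vowel merger): hevunisum → hevunesum
  ⇒ Zovatish hevunesum
Only 'hevunesum' matches the regular Zovatish development of *kevonisom.

hevunesum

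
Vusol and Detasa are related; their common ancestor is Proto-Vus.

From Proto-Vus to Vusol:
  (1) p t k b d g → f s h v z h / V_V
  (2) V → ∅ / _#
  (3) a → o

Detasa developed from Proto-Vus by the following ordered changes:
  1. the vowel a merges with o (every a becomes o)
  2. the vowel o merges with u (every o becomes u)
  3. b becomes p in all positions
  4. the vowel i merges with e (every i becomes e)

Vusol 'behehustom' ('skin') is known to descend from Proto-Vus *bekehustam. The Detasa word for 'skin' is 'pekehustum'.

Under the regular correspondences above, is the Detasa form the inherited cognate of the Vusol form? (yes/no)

Derive the expected Detasa reflex of *bekehustam:
Detasa: *bekehustam
  bekehustam → bekehustom   [vowel merger]
  bekehustom → bekehustum   [vowel merger]
  bekehustum → pekehustum   [unconditioned shift]
  pekehustum (rule 4 does not apply)
  giving Detasa pekehustum.
Detasa 'pekehustum' matches the regular reflex exactly, so the pair is cognate.

yes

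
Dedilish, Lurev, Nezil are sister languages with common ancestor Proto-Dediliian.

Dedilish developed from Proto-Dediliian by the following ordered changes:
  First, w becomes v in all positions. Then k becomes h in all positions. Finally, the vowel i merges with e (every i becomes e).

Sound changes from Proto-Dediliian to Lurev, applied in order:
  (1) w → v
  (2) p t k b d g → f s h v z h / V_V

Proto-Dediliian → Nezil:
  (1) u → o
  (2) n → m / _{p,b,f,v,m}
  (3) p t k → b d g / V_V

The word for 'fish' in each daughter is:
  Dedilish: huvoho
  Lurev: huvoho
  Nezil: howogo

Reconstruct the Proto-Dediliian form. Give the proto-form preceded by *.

Position 3: Dedilish has v, Lurev has v, Nezil has w. Nezil preserves w here (none of its changes turn any other segment into w), so the proto-segment is *w.
Position 5: Dedilish has h, Lurev has h, Nezil has g. Taking the neighbouring segments as reconstructed: Dedilish h could go back to *k or *h; Lurev h could go back to *k or *g or *h; Nezil g could go back to *k or *g — the one source consistent with every daughter is *k.
Position 2: Dedilish has u, Lurev has u, Nezil has o. Dedilish preserves u here (none of its changes turn any other segment into u), so the proto-segment is *u.
Verify the candidate proto-form against each daughter:
Dedilish: start from *huwoko.
  rule 1 (unconditioned shift): huwoko → huvoko
  rule 2 (unconditioned shift): huvoko → huvoho
  rule 3: no change — huvoho
  ⇒ Dedilish huvoho
Lurev: *huwoko
  huwoko → huvoko   [unconditioned shift]
  huvoko → huvoho   [intervocalic lenition]
  giving Lurev huvoho.
Nezil: *huwoko
  huwoko → howoko   [vowel merger]
  howoko (rule 2 does not apply)
  howoko → howogo   [intervocalic voicing]
  giving Nezil howogo.
Only *huwoko yields all of Dedilish huvoho, Lurev huvoho, Nezil howogo.

*huwoko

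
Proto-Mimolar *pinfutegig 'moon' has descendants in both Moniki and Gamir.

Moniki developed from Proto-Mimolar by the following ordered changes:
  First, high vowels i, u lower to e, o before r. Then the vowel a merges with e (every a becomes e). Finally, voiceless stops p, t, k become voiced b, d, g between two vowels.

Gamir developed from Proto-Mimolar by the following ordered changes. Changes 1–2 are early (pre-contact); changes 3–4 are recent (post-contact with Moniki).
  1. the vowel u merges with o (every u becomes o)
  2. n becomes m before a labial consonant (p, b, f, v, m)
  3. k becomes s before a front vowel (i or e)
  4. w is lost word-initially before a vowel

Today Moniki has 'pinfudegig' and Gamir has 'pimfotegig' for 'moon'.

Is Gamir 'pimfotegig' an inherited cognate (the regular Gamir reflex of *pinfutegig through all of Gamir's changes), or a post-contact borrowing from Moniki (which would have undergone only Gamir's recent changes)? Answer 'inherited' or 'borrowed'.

inherited

If inherited, *pinfutegig would pass through all of Gamir's changes:
Gamir: *pinfutegig > pinfotegig > pimfotegig  (by vowel merger, nasal place assimilation)
If borrowed from Moniki 'pinfudegig' after the early changes, it would undergo only the recent ones:
  rule 3 (palatalisation): no change (pinfudegig)
  rule 4 (glide loss): no change (pinfudegig)
  ⇒ as a loan: pinfudegig
Gamir 'pimfotegig' matches the inherited outcome exactly, so it is an inherited cognate, not a loan.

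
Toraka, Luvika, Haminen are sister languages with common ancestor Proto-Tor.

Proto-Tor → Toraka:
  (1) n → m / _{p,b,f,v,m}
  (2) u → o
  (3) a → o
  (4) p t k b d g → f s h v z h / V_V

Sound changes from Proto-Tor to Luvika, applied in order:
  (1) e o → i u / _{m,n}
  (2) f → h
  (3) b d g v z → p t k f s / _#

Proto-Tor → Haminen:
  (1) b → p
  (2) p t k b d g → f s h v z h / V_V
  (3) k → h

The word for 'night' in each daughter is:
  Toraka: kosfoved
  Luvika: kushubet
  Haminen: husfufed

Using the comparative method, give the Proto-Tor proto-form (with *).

Position 5: Toraka has o, Luvika has u, Haminen has u. Haminen preserves u here (none of its changes turn any other segment into u), so the proto-segment is *u.
Position 6: Toraka has v, Luvika has b, Haminen has f. Luvika preserves b here (none of its changes turn any other segment into b), so the proto-segment is *b.
This points to *kusfubed. Verify forward in each daughter:
Toraka: start from *kusfubed.
  rule 1: no change — kusfubed
  rule 2 (vowel merger): kusfubed → kosfobed
  rule 3: no change — kosfobed
  rule 4 (intervocalic lenition): kosfobed → kosfoved
  ⇒ Toraka kosfoved
Luvika: *kusfubed > kushubed > kushubet  (by unconditioned shift, final devoicing)
Haminen: start from *kusfubed.
  rule 1 (unconditioned shift): kusfubed → kusfuped
  rule 2 (intervocalic lenition): kusfuped → kusfufed
  rule 3 (unconditioned shift): kusfufed → husfufed
  ⇒ Haminen husfufed
Only *kusfubed yields all of Toraka kosfoved, Luvika kushubet, Haminen husfufed.

*kusfubed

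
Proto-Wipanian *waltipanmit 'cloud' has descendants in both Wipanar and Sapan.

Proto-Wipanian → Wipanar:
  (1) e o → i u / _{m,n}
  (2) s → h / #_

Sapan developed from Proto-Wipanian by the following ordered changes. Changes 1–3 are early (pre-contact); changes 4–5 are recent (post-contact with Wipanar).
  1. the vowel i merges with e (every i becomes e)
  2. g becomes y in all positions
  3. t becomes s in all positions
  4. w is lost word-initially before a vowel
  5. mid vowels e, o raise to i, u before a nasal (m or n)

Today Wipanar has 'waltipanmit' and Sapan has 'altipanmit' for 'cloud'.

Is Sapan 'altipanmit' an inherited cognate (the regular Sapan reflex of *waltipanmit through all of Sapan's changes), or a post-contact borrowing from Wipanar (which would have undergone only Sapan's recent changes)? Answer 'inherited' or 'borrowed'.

If inherited, *waltipanmit would pass through all of Sapan's changes:
Sapan: *waltipanmit > waltepanmet > walsepanmes > alsepanmes  (by vowel merger, unconditioned shift, glide loss)
If borrowed from Wipanar 'waltipanmit' after the early changes, it would undergo only the recent ones:
  rule 4 (glide loss): waltipanmit → altipanmit
  rule 5 (pre-nasal raising): no change (altipanmit)
  ⇒ as a loan: altipanmit
Sapan 'altipanmit' matches the loan outcome 'altipanmit', not the inherited 'alsepanmes' — it skipped the early Sapan changes, so it was borrowed from Wipanar.

borrowed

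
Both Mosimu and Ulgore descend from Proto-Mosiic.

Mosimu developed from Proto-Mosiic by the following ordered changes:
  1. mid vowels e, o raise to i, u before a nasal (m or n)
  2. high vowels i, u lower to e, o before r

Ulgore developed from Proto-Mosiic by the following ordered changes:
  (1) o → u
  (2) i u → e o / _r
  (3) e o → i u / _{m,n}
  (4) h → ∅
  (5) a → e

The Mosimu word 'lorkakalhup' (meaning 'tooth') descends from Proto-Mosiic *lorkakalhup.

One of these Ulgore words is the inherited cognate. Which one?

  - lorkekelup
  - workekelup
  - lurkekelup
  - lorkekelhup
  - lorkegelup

Ulgore: start from *lorkakalhup.
  rule 1 (vowel merger): lorkakalhup → lurkakalhup
  rule 2 (pre-rhotic lowering): lurkakalhup → lorkakalhup
  rule 3: no change — lorkakalhup
  rule 4 (h-loss): lorkakalhup → lorkakalup
  rule 5 (vowel merger): lorkakalup → lorkekelup
  ⇒ Ulgore lorkekelup
The other candidates each miss or misapply at least one Ulgore change.

lorkekelup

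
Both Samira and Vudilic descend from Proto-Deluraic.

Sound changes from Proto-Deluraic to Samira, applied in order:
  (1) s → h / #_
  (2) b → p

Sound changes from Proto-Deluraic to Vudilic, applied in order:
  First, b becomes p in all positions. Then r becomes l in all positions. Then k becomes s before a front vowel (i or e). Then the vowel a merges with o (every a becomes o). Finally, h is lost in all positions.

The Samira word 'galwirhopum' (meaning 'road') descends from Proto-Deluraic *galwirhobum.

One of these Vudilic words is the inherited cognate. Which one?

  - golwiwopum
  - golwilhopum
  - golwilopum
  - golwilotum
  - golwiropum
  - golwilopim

Vudilic: *galwirhobum
  galwirhobum → galwirhopum   [unconditioned shift]
  galwirhopum → galwilhopum   [unconditioned shift]
  galwilhopum (rule 3 does not apply)
  galwilhopum → golwilhopum   [vowel merger]
  golwilhopum → golwilopum   [h-loss]
  giving Vudilic golwilopum.

golwilopum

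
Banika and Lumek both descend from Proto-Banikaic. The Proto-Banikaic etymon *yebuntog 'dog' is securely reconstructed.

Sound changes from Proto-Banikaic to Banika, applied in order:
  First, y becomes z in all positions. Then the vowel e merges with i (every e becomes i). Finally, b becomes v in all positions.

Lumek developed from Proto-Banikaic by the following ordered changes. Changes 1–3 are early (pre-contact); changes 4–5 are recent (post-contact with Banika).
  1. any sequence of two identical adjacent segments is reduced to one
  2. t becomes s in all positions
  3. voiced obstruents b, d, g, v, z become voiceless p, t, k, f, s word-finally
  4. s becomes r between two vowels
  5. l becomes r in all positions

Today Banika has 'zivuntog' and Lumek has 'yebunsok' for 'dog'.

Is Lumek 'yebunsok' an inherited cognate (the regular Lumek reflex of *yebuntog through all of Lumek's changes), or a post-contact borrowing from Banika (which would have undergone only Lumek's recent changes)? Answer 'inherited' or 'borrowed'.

inherited

If inherited, *yebuntog would pass through all of Lumek's changes:
Lumek: *yebuntog > yebunsog > yebunsok  (by unconditioned shift, final devoicing)
If borrowed from Banika 'zivuntog' after the early changes, it would undergo only the recent ones:
  rule 4 (rhotacism): no change (zivuntog)
  rule 5 (unconditioned shift): no change (zivuntog)
  ⇒ as a loan: zivuntog
Lumek 'yebunsok' matches the inherited outcome exactly, so it is an inherited cognate, not a loan.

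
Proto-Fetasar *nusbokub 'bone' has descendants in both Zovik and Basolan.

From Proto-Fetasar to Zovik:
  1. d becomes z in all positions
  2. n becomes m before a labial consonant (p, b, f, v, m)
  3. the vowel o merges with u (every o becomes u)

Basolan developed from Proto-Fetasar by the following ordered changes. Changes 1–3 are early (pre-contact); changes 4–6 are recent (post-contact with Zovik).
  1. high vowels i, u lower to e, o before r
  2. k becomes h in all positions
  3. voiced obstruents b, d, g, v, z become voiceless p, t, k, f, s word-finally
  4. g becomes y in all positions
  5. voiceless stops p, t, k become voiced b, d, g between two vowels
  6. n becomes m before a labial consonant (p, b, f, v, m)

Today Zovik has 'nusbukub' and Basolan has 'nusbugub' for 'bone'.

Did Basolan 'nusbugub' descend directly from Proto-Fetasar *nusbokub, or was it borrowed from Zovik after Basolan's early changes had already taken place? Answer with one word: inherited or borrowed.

borrowed

If inherited, *nusbokub would pass through all of Basolan's changes:
Basolan: *nusbokub
  nusbokub (rule 1 does not apply)
  nusbokub → nusbohub   [unconditioned shift]
  nusbohub → nusbohup   [final devoicing]
  nusbohup (rule 4 does not apply)
  nusbohup (rule 5 does not apply)
  nusbohup (rule 6 does not apply)
  giving Basolan nusbohup.
If borrowed from Zovik 'nusbukub' after the early changes, it would undergo only the recent ones:
  rule 4 (unconditioned shift): no change (nusbukub)
  rule 5 (intervocalic voicing): nusbukub → nusbugub
  rule 6 (nasal place assimilation): no change (nusbugub)
  ⇒ as a loan: nusbugub
Basolan 'nusbugub' matches the loan outcome 'nusbugub', not the inherited 'nusbohup' — it skipped the early Basolan changes, so it was borrowed from Zovik.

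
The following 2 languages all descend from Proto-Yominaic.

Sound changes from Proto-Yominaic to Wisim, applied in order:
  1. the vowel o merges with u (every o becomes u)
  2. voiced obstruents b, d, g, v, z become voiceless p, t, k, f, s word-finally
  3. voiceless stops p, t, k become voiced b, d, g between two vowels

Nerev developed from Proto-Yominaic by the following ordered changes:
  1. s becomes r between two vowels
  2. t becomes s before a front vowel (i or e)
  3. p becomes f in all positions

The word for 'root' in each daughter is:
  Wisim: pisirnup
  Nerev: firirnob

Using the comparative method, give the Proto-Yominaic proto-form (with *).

*pisirnob

Position 3: Wisim has s, Nerev has r. Taking the neighbouring segments as reconstructed: Wisim s can only go back to *s; Nerev r could go back to *s or *r — the one source consistent with every daughter is *s.
Position 1: Wisim has p, Nerev has f. Taking the neighbouring segments as reconstructed: Wisim p can only go back to *p; Nerev f could go back to *p or *f — the one source consistent with every daughter is *p.
Position 7: Wisim has u, Nerev has o. Nerev preserves o here (none of its changes turn any other segment into o), so the proto-segment is *o.
Verify the candidate proto-form against each daughter:
Wisim: *pisirnob > pisirnub > pisirnup  (by vowel merger, final devoicing)
Nerev: *pisirnob > pirirnob > firirnob  (by rhotacism, unconditioned shift)
Only *pisirnob yields all of Wisim pisirnup, Nerev firirnob.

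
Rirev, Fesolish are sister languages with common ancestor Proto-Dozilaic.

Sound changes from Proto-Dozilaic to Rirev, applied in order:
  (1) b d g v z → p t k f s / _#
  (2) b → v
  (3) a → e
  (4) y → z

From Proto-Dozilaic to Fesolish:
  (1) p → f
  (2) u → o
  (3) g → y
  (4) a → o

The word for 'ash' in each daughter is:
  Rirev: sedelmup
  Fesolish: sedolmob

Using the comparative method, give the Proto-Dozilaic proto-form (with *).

*sedalmub

Position 8: Rirev has p, Fesolish has b. Fesolish preserves b here (none of its changes turn any other segment into b), so the proto-segment is *b.
Position 7: Rirev has u, Fesolish has o. Rirev preserves u here (none of its changes turn any other segment into u), so the proto-segment is *u.
This points to *sedalmub. Verify forward in each daughter:
Rirev: *sedalmub > sedalmup > sedelmup  (by final devoicing, vowel merger)
Fesolish: *sedalmub
  sedalmub (rule 1 does not apply)
  sedalmub → sedalmob   [vowel merger]
  sedalmob (rule 3 does not apply)
  sedalmob → sedolmob   [vowel merger]
  giving Fesolish sedolmob.
Only *sedalmub yields all of Rirev sedelmup, Fesolish sedolmob.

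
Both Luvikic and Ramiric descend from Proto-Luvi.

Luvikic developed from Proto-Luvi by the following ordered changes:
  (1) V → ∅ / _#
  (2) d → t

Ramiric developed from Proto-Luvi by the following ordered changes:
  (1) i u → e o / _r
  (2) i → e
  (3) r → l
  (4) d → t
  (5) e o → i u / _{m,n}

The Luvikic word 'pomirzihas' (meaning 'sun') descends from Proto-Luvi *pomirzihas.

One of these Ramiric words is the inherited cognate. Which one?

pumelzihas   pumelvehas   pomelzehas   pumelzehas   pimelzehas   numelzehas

pumelzehas

Ramiric: *pomirzihas > pomerzihas > pomerzehas > pomelzehas > pumelzehas  (by pre-rhotic lowering, vowel merger, unconditioned shift, pre-nasal raising)
Only 'pumelzehas' matches the regular Ramiric development of *pomirzihas.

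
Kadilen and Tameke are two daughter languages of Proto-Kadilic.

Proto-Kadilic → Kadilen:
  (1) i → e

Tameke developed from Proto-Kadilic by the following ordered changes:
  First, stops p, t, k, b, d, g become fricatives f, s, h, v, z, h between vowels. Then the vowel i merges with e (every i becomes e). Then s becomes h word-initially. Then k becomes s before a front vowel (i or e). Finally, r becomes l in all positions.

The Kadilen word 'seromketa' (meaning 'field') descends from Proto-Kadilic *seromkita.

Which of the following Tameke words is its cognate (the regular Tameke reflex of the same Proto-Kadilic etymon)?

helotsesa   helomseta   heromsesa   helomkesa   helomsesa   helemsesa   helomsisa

helomsesa

Tameke: *seromkita > seromkisa > seromkesa > heromkesa > heromsesa > helomsesa  (by intervocalic lenition, vowel merger, debuccalisation, palatalisation, unconditioned shift)
Only 'helomsesa' matches the regular Tameke development of *seromkita.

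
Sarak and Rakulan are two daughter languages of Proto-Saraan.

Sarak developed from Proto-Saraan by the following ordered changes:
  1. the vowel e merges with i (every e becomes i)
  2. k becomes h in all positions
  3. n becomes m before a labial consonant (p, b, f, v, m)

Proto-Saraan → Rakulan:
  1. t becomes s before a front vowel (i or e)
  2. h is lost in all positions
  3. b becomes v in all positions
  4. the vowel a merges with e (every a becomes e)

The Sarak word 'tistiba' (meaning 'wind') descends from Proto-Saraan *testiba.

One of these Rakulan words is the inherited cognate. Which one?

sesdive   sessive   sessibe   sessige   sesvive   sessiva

sessive

Rakulan: start from *testiba.
  rule 1 (palatalisation): testiba → sessiba
  rule 2: no change — sessiba
  rule 3 (unconditioned shift): sessiba → sessiva
  rule 4 (vowel merger): sessiva → sessive
  ⇒ Rakulan sessive
The other candidates each miss or misapply at least one Rakulan change.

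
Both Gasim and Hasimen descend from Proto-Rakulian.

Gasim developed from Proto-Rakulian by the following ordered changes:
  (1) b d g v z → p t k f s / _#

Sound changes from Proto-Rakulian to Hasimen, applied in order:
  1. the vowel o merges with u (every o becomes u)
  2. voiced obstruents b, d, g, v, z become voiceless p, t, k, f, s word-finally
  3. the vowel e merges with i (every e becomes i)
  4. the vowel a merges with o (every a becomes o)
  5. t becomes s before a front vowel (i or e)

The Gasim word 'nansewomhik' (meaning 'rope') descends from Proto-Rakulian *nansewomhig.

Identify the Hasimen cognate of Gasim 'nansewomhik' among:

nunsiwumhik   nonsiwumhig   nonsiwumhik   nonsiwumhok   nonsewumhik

Hasimen: *nansewomhig
  nansewomhig → nansewumhig   [vowel merger]
  nansewumhig → nansewumhik   [final devoicing]
  nansewumhik → nansiwumhik   [vowel merger]
  nansiwumhik → nonsiwumhik   [vowel merger]
  nonsiwumhik (rule 5 does not apply)
  giving Hasimen nonsiwumhik.
The other candidates each miss or misapply at least one Hasimen change.

nonsiwumhik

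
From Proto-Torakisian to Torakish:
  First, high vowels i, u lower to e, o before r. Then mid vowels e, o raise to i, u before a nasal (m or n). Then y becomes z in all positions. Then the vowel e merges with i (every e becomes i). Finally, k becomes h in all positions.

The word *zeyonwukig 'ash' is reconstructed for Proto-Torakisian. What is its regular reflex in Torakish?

zizunwuhig

Torakish: *zeyonwukig
  zeyonwukig (rule 1 does not apply)
  zeyonwukig → zeyunwukig   [pre-nasal raising]
  zeyunwukig → zezunwukig   [unconditioned shift]
  zezunwukig → zizunwukig   [vowel merger]
  zizunwukig → zizunwuhig   [unconditioned shift]
  giving Torakish zizunwuhig.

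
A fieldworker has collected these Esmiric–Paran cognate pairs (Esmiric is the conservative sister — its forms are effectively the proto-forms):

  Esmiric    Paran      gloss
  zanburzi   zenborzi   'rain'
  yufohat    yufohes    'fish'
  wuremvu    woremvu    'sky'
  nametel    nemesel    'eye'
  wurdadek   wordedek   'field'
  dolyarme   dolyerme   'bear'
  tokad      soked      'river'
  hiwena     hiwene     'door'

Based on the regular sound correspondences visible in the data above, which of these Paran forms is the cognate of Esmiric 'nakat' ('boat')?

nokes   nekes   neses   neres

nekes

yufohat ~ yufohes, wurdadek ~ wordedek — Esmiric a corresponds to Paran e after a consonant, before a consonant other than r, m, n, p, b, f, v.
yufohat ~ yufohes — Esmiric t corresponds to Paran s word-finally.
Applying these to Esmiric 'nakat':
  nakat → nekat   (a→e after a consonant, before a consonant other than r, m, n, p, b, f, v)
  nekat → neket   (a→e after a consonant, before a consonant other than r, m, n, p, b, f, v)
  neket → nekes   (t→s word-finally)
So the Paran cognate is 'nekes'.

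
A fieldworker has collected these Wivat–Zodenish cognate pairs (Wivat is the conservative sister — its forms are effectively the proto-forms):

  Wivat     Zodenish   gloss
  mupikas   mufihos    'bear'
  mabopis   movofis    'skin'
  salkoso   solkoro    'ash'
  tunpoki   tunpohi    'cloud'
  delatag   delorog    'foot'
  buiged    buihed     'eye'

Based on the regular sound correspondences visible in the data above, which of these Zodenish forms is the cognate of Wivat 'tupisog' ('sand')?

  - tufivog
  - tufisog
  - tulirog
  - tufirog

mupikas ~ mufihos, mabopis ~ movofis — Wivat p corresponds to Zodenish f between vowels (before a front vowel).
salkoso ~ solkoro — Wivat s corresponds to Zodenish r between vowels (before a back vowel).
Applying these to Wivat 'tupisog':
  tupisog → tufisog   (p→f between vowels (before a front vowel))
  tufisog → tufirog   (s→r between vowels (before a back vowel))
So the Zodenish cognate is 'tufirog'.

tufirog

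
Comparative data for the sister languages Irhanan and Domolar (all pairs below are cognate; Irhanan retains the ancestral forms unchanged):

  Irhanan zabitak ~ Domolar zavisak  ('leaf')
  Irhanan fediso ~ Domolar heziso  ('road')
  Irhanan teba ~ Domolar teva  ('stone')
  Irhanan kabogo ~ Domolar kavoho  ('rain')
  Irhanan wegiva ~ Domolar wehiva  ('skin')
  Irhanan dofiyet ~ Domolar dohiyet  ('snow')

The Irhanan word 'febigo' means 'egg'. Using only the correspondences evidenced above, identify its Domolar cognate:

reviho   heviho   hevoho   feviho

heviho

fediso ~ heziso — Irhanan f corresponds to Domolar h word-initially before a front vowel.
zabitak ~ zavisak — Irhanan b corresponds to Domolar v between vowels (before a front vowel).
kabogo ~ kavoho — Irhanan g corresponds to Domolar h between vowels (before a back vowel).
Applying these to Irhanan 'febigo':
  febigo → hebigo   (f→h word-initially before a front vowel)
  hebigo → hevigo   (b→v between vowels (before a front vowel))
  hevigo → heviho   (g→h between vowels (before a back vowel))
So the Domolar cognate is 'heviho'.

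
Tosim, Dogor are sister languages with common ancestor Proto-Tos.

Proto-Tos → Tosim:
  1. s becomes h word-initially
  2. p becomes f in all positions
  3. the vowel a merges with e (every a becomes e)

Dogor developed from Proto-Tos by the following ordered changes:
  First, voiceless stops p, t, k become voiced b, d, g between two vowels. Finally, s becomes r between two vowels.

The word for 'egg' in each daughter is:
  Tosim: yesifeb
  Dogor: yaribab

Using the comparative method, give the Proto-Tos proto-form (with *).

*yasipab

Position 6: Tosim has e, Dogor has a. Dogor preserves a here (none of its changes turn any other segment into a), so the proto-segment is *a.
Position 3: Tosim has s, Dogor has r. Tosim preserves s here (none of its changes turn any other segment into s), so the proto-segment is *s.
This points to *yasipab. Verify forward in each daughter:
Tosim: *yasipab
  yasipab (rule 1 does not apply)
  yasipab → yasifab   [unconditioned shift]
  yasifab → yesifeb   [vowel merger]
  giving Tosim yesifeb.
Dogor: *yasipab > yasibab > yaribab  (by intervocalic voicing, rhotacism)
Only *yasipab yields all of Tosim yesifeb, Dogor yaribab.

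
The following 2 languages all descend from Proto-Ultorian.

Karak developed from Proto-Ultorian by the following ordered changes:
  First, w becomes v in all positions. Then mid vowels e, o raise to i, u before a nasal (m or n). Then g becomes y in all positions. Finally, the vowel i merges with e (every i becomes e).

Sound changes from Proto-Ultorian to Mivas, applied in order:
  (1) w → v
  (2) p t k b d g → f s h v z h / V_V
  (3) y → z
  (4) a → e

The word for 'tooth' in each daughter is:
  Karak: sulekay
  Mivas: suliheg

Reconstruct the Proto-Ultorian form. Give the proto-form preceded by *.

*sulikag

Position 6: Karak has a, Mivas has e. Karak preserves a here (none of its changes turn any other segment into a), so the proto-segment is *a.
Position 5: Karak has k, Mivas has h. Karak preserves k here (none of its changes turn any other segment into k), so the proto-segment is *k.
This points to *sulikag. Verify forward in each daughter:
Karak: start from *sulikag.
  rule 1: no change — sulikag
  rule 2: no change — sulikag
  rule 3 (unconditioned shift): sulikag → sulikay
  rule 4 (vowel merger): sulikay → sulekay
  ⇒ Karak sulekay
Mivas: *sulikag > sulihag > suliheg  (by intervocalic lenition, vowel merger)
No other proto-form is consistent with every reflex, so the reconstruction is *sulikag.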